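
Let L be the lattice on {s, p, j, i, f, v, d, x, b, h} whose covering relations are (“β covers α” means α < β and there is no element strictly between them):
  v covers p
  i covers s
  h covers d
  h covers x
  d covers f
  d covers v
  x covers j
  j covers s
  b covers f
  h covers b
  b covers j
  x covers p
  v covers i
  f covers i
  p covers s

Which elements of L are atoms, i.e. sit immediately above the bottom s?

i, j, p

The atoms are exactly the elements that cover s: i, j, p.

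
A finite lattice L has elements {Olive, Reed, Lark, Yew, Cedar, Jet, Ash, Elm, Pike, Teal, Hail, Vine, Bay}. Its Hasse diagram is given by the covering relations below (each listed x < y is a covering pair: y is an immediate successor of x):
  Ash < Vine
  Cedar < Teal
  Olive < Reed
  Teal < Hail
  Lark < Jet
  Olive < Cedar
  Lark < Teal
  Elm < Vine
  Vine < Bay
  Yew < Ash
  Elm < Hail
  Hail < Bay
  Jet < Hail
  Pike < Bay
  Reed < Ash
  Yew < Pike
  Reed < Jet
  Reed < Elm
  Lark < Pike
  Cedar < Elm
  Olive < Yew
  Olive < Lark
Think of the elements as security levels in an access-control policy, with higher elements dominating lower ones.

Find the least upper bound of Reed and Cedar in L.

Common upper bounds of {Reed, Cedar}: Bay, Elm, Hail, Vine.
The least among these is Elm.

Elm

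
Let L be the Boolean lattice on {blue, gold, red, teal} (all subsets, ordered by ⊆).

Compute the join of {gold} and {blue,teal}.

Common upper bounds of {{gold}, {blue,teal}}: {blue,gold,red,teal}, {blue,gold,teal}.
The least among these is {blue,gold,teal}.

{blue,gold,teal}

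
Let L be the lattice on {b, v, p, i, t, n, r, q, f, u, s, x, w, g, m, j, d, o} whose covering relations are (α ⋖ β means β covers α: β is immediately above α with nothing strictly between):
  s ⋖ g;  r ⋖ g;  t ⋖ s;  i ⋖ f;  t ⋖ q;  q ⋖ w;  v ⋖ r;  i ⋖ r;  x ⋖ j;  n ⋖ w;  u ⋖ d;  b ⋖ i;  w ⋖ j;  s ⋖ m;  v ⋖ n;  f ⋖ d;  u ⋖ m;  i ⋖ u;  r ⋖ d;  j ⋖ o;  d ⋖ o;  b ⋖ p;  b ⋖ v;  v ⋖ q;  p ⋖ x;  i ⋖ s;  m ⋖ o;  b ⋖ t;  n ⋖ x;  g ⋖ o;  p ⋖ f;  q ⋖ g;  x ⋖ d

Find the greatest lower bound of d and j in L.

Common lower bounds of {d, j}: b, n, p, v, x.
The greatest among these is x.

x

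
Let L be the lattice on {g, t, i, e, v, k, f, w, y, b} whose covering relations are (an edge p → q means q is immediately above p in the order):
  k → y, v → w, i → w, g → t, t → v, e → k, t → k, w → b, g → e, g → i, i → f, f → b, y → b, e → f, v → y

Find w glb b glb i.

i

Common lower bounds of {w, b, i}: g, i.
The greatest among these is i.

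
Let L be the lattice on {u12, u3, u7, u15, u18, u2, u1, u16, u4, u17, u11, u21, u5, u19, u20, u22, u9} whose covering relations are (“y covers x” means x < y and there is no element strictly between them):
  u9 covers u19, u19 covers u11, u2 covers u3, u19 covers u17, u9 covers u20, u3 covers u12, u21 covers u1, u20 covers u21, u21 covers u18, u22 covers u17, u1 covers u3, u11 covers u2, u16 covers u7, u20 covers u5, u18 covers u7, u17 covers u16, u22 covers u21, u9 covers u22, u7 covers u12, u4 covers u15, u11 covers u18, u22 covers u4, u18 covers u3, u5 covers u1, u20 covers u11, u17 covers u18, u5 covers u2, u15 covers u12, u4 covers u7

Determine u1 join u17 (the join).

Common upper bounds of {u1, u17}: u22, u9.
The least among these is u22.

u22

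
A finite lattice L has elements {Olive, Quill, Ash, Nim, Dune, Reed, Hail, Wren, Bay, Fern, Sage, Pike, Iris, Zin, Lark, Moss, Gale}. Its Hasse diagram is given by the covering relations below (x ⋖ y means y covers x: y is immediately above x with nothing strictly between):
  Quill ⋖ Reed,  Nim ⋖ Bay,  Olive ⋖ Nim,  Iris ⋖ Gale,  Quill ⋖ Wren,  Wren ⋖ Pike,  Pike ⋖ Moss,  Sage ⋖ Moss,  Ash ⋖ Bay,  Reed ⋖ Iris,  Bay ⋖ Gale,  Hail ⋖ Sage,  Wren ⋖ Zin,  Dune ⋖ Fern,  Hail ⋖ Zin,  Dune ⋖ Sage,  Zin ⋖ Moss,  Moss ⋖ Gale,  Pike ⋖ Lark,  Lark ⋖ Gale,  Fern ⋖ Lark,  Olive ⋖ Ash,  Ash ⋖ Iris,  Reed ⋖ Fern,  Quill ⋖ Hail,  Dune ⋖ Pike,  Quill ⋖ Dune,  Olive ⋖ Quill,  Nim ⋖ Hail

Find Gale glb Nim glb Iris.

Olive

Common lower bounds of {Gale, Nim, Iris}: Olive.
The greatest among these is Olive.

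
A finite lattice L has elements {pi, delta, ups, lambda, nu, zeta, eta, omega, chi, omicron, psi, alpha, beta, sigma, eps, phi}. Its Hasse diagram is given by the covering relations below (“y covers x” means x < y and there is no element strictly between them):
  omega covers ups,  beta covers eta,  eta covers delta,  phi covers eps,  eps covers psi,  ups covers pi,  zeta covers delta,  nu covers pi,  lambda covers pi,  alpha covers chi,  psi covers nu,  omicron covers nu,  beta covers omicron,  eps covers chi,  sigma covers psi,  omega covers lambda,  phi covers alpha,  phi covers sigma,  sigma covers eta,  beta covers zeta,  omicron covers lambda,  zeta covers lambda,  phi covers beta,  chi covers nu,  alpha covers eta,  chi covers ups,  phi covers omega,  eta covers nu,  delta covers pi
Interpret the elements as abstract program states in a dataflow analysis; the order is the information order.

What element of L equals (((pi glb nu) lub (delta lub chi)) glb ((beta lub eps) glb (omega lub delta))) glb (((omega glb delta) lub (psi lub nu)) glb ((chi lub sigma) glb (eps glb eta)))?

pi ∧ nu = pi
delta ∨ chi = alpha
pi ∨ alpha = alpha
beta ∨ eps = phi
omega ∨ delta = phi
phi ∧ phi = phi
alpha ∧ phi = alpha
omega ∧ delta = pi
psi ∨ nu = psi
pi ∨ psi = psi
chi ∨ sigma = phi
eps ∧ eta = nu
phi ∧ nu = nu
psi ∧ nu = nu
alpha ∧ nu = nu

nu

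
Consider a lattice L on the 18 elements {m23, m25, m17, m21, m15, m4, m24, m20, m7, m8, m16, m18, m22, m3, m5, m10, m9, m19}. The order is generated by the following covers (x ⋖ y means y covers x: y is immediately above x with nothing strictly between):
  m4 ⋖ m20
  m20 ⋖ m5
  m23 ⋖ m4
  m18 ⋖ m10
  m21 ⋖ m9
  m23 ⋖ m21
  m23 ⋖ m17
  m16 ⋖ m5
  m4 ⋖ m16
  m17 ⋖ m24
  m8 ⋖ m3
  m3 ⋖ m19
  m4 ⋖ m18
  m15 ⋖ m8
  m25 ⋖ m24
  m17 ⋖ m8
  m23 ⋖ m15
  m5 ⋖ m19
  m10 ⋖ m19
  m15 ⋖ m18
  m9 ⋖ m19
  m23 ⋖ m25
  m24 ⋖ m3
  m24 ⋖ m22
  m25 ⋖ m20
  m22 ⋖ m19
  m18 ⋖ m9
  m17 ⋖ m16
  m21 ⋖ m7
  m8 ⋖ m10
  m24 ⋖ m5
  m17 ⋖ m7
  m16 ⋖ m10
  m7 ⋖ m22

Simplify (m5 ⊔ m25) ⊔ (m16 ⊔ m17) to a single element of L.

m5 ∨ m25 = m5
m16 ∨ m17 = m16
m5 ∨ m16 = m5

m5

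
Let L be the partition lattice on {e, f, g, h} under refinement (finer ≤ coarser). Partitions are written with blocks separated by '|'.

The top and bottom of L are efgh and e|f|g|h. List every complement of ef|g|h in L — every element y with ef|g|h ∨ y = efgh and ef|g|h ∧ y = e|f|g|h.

Need y with ef|g|h ∨ y = efgh and ef|g|h ∧ y = e|f|g|h.
Checking each element gives: egh|f, eg|fh, eh|fg, e|fgh.

egh|f, eg|fh, eh|fg, e|fgh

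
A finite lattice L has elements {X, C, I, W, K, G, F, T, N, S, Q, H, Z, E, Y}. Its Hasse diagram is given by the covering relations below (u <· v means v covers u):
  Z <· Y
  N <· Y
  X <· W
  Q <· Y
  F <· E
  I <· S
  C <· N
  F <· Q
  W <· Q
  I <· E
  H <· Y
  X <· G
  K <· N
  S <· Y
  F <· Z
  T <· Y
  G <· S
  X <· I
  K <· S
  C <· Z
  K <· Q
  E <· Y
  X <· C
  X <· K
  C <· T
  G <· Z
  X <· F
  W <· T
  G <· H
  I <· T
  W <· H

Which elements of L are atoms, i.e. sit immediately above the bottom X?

C, F, G, I, K, W

The atoms are exactly the elements that cover X: C, F, G, I, K, W.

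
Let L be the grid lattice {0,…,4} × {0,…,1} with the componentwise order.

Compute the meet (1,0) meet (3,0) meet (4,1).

(1,0)

In a product of chains, the meet is componentwise min, giving (1,0).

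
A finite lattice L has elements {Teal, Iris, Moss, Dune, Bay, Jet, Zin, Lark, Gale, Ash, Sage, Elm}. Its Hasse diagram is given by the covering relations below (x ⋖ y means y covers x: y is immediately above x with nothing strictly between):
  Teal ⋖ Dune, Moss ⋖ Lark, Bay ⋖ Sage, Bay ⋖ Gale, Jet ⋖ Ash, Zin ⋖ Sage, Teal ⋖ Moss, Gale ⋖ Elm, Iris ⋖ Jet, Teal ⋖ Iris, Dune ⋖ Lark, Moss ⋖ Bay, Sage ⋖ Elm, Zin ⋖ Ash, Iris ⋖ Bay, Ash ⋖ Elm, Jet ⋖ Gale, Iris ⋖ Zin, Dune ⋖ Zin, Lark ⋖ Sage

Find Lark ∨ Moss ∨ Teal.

Common upper bounds of {Lark, Moss, Teal}: Elm, Lark, Sage.
The least among these is Lark.

Lark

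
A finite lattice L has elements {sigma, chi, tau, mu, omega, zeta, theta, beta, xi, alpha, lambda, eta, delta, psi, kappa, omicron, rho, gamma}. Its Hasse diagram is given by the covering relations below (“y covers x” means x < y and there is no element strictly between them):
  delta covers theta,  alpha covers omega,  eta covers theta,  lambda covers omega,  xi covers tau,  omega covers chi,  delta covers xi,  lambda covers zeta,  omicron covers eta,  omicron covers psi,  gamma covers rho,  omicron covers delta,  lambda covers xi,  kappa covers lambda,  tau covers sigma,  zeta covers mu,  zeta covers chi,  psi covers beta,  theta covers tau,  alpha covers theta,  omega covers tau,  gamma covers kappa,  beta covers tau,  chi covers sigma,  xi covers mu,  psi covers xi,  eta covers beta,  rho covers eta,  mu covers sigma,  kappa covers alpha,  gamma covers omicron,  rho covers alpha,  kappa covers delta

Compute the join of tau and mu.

xi

Common upper bounds of {tau, mu}: delta, gamma, kappa, lambda, omicron, psi, xi.
The least among these is xi.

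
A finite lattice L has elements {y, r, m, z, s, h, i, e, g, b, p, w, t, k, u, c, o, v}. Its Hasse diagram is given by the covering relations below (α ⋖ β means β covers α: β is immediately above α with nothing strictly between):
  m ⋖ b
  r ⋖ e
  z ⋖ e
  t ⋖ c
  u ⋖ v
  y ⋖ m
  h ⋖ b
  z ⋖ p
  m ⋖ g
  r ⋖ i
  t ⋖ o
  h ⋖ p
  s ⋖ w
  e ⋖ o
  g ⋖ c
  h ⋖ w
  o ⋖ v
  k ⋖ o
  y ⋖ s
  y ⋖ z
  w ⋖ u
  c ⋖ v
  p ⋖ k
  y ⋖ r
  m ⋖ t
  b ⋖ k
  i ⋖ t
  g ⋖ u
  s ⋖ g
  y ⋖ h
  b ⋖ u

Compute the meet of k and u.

Common lower bounds of {k, u}: b, h, m, y.
The greatest among these is b.

b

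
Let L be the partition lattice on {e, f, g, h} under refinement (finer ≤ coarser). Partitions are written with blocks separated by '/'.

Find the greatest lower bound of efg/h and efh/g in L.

The meet (common refinement) of efg/h and efh/g intersects blocks pairwise, giving ef/g/h.

ef/g/h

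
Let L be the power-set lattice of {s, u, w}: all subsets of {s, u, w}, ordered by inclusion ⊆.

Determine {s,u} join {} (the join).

Under ⊆, join is union: {s,u} ∪ {} = {s,u}.

{s,u}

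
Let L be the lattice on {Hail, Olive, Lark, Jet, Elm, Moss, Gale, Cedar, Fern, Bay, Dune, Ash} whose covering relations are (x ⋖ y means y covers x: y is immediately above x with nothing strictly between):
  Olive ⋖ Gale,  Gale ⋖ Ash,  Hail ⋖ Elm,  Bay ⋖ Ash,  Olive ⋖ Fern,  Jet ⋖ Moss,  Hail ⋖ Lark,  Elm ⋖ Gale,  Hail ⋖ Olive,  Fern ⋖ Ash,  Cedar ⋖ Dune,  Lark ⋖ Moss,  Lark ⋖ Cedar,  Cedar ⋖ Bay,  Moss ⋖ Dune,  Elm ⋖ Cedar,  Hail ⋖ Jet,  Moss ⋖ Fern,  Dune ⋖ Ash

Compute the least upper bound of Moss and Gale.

Common upper bounds of {Moss, Gale}: Ash.
The least among these is Ash.

Ash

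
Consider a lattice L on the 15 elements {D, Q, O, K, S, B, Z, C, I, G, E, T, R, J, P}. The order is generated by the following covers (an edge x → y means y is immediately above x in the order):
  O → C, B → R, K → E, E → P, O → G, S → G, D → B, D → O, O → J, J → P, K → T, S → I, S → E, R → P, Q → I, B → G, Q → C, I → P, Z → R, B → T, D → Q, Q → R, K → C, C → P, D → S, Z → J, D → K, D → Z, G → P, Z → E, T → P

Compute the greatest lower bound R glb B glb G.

B

Common lower bounds of {R, B, G}: B, D.
The greatest among these is B.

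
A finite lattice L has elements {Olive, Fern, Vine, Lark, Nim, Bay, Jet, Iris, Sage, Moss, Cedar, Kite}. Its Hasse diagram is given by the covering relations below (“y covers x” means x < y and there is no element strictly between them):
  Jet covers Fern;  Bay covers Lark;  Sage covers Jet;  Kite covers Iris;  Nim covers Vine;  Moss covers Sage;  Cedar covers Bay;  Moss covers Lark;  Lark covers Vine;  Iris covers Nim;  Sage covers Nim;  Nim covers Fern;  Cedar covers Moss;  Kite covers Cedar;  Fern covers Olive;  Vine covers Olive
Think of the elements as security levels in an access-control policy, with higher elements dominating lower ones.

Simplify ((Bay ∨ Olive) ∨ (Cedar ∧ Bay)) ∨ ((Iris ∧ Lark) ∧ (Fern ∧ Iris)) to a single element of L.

Bay ∨ Olive = Bay
Cedar ∧ Bay = Bay
Bay ∨ Bay = Bay
Iris ∧ Lark = Vine
Fern ∧ Iris = Fern
Vine ∧ Fern = Olive
Bay ∨ Olive = Bay

Bay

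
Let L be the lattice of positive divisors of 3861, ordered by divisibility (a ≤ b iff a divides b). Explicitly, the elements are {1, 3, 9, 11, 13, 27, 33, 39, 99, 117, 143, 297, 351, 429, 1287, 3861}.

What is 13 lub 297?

Common upper bounds of {13, 297}: 3861.
The least among these is 3861.

3861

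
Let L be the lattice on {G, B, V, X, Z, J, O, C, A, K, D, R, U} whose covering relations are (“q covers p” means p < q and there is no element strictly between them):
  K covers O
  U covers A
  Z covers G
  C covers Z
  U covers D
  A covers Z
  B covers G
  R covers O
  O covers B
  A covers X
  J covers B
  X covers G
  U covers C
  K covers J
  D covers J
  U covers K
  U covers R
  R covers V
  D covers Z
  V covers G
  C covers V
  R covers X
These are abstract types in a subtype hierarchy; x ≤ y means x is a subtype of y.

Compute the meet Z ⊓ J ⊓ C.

G

Common lower bounds of {Z, J, C}: G.
The greatest among these is G.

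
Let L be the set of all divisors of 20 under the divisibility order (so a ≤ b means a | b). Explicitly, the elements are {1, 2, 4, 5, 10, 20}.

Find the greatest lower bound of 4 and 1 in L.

1

In the divisibility order, the meet is the greatest common divisor: gcd(4, 1) = 1.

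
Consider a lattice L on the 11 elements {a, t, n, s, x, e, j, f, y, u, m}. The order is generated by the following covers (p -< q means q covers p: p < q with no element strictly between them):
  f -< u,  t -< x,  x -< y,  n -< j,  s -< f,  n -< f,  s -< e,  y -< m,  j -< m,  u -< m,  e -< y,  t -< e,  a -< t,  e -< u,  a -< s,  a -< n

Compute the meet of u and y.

e

Common lower bounds of {u, y}: a, e, s, t.
The greatest among these is e.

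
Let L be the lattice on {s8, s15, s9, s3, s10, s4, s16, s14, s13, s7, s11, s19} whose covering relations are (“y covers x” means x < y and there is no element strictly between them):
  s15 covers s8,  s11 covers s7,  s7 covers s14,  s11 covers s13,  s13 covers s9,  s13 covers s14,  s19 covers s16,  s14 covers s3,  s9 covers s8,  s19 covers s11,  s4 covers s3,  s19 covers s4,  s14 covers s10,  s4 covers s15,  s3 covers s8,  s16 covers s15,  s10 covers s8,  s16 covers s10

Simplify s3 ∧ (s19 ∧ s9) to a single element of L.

s19 ∧ s9 = s9
s3 ∧ s9 = s8

s8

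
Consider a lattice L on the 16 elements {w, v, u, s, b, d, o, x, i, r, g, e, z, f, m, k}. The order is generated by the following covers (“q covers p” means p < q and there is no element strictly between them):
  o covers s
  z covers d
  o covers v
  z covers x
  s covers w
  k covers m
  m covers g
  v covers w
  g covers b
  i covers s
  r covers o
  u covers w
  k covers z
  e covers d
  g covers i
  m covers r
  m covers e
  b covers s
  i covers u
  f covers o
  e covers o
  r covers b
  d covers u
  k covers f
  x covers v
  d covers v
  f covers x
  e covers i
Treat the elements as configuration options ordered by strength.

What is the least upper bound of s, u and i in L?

i

Common upper bounds of {s, u, i}: e, g, i, k, m.
The least among these is i.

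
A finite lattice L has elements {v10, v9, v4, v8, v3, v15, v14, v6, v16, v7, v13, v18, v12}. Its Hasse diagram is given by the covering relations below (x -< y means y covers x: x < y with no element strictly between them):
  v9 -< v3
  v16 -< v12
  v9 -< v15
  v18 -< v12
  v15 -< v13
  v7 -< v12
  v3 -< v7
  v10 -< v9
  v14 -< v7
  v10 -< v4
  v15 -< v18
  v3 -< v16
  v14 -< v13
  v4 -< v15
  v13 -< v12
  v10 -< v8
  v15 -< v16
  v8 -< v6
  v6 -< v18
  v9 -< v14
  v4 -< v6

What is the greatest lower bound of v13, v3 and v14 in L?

v9

Common lower bounds of {v13, v3, v14}: v10, v9.
The greatest among these is v9.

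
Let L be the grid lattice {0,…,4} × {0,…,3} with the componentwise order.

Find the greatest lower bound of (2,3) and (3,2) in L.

(2,2)

Common lower bounds of {(2,3), (3,2)}: (0,0), (0,1), (0,2), (1,0), (1,1), (1,2), (2,0), (2,1), (2,2).
The greatest among these is (2,2).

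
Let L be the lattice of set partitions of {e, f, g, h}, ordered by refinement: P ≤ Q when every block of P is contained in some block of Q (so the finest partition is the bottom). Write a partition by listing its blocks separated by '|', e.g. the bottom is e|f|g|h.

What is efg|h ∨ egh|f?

efgh

The join of efg|h and egh|f merges any blocks that overlap across the partitions, giving efgh.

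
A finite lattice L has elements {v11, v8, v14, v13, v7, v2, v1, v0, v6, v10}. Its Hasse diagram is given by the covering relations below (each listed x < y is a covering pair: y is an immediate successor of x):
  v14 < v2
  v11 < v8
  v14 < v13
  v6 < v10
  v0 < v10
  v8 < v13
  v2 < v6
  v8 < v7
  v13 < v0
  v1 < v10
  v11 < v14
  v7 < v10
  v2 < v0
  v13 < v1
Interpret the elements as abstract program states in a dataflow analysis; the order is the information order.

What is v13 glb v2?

v14

Common lower bounds of {v13, v2}: v11, v14.
The greatest among these is v14.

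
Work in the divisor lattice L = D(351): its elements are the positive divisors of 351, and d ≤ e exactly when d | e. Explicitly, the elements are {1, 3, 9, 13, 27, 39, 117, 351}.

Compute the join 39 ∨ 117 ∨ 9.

117

In the divisibility order, the join is the least common multiple: lcm(39, 117, 9) = 117.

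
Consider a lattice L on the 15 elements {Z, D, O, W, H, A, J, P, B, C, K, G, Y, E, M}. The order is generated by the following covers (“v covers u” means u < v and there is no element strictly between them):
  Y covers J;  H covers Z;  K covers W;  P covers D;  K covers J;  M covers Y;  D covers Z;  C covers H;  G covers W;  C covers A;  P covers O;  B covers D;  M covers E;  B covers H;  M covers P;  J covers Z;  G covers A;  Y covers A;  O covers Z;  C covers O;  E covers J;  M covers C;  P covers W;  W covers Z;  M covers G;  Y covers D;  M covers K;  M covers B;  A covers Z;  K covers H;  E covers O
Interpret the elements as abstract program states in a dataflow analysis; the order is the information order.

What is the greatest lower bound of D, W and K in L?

Z

Common lower bounds of {D, W, K}: Z.
The greatest among these is Z.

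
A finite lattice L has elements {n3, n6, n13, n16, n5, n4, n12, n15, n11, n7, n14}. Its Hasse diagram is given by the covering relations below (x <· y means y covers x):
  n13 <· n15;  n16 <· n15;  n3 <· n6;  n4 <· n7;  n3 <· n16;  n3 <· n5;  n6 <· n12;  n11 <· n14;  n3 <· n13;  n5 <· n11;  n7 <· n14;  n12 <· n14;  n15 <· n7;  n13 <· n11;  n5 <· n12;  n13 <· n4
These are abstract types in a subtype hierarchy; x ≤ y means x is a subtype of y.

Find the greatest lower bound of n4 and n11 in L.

Common lower bounds of {n4, n11}: n13, n3.
The greatest among these is n13.

n13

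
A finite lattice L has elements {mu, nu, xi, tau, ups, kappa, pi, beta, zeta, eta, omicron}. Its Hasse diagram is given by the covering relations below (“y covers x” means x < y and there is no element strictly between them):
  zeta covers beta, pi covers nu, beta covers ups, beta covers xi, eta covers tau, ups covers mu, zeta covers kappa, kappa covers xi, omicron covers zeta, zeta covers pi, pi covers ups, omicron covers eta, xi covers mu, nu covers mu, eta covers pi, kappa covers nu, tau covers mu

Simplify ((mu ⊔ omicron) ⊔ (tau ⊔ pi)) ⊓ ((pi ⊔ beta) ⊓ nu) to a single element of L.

mu ∨ omicron = omicron
tau ∨ pi = eta
omicron ∨ eta = omicron
pi ∨ beta = zeta
zeta ∧ nu = nu
omicron ∧ nu = nu

nu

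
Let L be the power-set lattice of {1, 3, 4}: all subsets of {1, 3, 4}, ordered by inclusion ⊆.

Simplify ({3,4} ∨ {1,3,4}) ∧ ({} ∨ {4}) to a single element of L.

{4}

{3,4} ∨ {1,3,4} = {1,3,4}
{} ∨ {4} = {4}
{1,3,4} ∧ {4} = {4}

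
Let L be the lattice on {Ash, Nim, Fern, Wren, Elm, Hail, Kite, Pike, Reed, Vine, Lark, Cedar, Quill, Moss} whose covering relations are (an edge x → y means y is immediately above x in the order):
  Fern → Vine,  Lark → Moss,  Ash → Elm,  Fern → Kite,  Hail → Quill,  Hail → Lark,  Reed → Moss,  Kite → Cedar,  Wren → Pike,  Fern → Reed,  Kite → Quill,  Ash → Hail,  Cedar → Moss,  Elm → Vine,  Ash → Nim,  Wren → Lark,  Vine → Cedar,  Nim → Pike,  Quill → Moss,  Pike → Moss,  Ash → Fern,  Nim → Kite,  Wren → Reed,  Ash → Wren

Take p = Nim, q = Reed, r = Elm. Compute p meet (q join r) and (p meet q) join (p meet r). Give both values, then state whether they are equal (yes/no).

Nim; Ash; no

q join r = Moss, so p meet (q join r) = Nim meet Moss = Nim.
p meet q = Ash and p meet r = Ash, so (p meet q) join (p meet r) = Ash join Ash = Ash.
Equal: no.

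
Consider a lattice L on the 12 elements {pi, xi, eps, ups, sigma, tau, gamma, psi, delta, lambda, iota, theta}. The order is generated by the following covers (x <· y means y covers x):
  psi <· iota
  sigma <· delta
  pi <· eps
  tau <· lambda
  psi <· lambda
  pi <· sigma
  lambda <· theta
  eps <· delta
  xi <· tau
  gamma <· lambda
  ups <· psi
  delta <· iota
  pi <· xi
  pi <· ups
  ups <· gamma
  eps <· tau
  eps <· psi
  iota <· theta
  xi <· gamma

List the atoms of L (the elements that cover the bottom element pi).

eps, sigma, ups, xi

The atoms are exactly the elements that cover pi: eps, sigma, ups, xi.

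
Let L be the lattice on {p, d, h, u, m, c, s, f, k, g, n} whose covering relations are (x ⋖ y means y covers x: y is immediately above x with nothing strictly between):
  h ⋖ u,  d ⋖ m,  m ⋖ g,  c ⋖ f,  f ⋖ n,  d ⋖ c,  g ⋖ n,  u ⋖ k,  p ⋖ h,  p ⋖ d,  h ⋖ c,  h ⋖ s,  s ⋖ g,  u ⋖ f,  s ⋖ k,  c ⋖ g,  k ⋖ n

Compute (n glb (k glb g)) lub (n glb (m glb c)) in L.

g

k ∧ g = s
n ∧ s = s
m ∧ c = d
n ∧ d = d
s ∨ d = g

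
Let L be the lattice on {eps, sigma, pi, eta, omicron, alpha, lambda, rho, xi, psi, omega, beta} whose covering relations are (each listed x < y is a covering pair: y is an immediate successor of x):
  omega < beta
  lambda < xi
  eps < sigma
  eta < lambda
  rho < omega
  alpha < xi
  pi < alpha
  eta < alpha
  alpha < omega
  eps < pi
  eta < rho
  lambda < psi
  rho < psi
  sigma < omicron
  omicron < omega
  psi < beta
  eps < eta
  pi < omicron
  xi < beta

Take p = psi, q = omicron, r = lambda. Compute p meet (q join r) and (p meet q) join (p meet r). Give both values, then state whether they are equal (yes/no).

psi; lambda; no

q join r = beta, so p meet (q join r) = psi meet beta = psi.
p meet q = eps and p meet r = lambda, so (p meet q) join (p meet r) = eps join lambda = lambda.
Equal: no.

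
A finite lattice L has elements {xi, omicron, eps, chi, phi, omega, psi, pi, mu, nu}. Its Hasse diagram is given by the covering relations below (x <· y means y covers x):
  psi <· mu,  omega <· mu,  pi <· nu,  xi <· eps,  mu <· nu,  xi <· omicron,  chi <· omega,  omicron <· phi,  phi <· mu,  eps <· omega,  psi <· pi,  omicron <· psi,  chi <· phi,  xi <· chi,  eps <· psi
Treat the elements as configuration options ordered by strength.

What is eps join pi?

pi

Common upper bounds of {eps, pi}: nu, pi.
The least among these is pi.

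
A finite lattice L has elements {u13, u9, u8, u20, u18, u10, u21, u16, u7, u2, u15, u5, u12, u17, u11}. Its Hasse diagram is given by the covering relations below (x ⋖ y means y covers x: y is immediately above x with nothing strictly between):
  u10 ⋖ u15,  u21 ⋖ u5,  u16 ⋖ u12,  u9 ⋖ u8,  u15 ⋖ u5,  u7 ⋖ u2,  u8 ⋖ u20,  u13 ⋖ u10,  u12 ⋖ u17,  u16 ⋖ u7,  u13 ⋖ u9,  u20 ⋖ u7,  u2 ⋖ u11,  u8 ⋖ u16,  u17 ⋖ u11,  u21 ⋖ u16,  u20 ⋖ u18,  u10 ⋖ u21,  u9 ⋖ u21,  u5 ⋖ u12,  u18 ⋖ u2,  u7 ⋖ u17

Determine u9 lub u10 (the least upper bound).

u21

Common upper bounds of {u9, u10}: u11, u12, u16, u17, u2, u21, u5, u7.
The least among these is u21.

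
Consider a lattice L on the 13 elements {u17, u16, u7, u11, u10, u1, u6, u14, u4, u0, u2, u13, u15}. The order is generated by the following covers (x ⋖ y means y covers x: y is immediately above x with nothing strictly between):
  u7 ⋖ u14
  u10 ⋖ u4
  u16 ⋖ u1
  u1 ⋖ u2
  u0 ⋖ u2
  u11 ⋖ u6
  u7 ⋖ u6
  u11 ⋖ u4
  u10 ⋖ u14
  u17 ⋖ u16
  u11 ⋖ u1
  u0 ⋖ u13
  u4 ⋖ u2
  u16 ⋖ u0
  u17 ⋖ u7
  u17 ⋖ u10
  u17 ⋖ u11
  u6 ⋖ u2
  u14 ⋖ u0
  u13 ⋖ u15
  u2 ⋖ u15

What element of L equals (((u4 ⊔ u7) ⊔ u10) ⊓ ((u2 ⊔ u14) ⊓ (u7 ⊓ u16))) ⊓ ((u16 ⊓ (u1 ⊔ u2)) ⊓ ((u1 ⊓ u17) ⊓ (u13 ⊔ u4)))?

u17

u4 ∨ u7 = u2
u2 ∨ u10 = u2
u2 ∨ u14 = u2
u7 ∧ u16 = u17
u2 ∧ u17 = u17
u2 ∧ u17 = u17
u1 ∨ u2 = u2
u16 ∧ u2 = u16
u1 ∧ u17 = u17
u13 ∨ u4 = u15
u17 ∧ u15 = u17
u16 ∧ u17 = u17
u17 ∧ u17 = u17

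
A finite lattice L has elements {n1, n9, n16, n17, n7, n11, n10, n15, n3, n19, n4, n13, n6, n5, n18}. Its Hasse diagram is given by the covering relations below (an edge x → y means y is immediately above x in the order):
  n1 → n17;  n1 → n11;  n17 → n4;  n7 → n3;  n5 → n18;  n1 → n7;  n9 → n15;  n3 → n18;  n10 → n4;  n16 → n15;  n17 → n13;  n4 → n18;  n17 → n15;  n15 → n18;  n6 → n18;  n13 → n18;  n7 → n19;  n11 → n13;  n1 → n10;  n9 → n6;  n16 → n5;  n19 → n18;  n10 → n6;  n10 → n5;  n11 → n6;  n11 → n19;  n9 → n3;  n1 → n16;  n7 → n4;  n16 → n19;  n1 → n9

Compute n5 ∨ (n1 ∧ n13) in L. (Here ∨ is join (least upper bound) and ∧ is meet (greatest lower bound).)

n5

n1 ∧ n13 = n1
n5 ∨ n1 = n5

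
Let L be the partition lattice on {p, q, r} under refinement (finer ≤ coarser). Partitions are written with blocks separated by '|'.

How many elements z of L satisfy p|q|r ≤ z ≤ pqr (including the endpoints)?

5

The interval [p|q|r, pqr] = {pqr, pq|r, pr|q, p|qr, p|q|r}, which has 5 elements.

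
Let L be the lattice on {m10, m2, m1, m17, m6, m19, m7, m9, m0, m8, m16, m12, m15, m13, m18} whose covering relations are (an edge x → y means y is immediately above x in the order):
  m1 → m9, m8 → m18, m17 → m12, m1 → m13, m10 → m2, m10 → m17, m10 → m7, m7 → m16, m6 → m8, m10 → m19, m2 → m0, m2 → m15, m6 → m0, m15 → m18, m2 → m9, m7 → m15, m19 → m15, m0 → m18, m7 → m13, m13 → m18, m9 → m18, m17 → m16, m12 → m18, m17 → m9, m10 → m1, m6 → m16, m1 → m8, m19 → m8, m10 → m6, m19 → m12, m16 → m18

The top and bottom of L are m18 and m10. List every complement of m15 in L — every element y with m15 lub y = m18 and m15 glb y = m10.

m1, m17, m6

Need y with m15 ∨ y = m18 and m15 ∧ y = m10.
Checking each element gives: m1, m17, m6.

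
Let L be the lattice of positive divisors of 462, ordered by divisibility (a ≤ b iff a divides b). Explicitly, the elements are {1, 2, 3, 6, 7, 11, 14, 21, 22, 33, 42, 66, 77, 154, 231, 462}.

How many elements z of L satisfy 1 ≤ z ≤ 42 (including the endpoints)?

The interval [1, 42] = {1, 14, 2, 21, 3, 42, 6, 7}, which has 8 elements.

8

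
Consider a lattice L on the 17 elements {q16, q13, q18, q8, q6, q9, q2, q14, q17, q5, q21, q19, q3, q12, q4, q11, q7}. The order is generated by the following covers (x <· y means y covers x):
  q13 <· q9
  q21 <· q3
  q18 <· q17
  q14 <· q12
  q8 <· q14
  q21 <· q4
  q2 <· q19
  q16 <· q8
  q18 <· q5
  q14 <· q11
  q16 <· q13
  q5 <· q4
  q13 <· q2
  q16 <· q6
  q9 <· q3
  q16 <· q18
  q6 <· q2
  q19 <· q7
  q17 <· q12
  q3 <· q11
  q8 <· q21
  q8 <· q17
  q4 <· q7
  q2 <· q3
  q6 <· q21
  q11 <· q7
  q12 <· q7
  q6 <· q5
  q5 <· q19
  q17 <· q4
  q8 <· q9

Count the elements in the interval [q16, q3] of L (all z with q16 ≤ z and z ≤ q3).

The interval [q16, q3] = {q13, q16, q2, q21, q3, q6, q8, q9}, which has 8 elements.

8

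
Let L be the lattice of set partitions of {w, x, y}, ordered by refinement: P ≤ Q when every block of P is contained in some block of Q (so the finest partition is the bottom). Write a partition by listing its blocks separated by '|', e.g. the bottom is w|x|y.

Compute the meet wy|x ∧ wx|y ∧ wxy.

The meet (common refinement) of wy|x, wx|y, wxy intersects blocks pairwise, giving w|x|y.

w|x|y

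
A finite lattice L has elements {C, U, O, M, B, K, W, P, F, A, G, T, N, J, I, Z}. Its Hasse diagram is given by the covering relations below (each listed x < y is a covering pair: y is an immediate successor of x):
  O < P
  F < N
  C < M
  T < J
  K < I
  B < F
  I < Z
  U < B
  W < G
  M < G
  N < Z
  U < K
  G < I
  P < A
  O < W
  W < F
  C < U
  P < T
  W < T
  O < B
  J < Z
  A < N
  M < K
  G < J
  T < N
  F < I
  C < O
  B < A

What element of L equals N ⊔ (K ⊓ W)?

N

K ∧ W = C
N ∨ C = N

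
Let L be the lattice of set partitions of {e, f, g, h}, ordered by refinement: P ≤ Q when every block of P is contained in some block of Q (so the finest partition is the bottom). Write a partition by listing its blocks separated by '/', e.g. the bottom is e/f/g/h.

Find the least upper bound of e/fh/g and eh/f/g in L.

efh/g

The join of e/fh/g and eh/f/g merges any blocks that overlap across the partitions, giving efh/g.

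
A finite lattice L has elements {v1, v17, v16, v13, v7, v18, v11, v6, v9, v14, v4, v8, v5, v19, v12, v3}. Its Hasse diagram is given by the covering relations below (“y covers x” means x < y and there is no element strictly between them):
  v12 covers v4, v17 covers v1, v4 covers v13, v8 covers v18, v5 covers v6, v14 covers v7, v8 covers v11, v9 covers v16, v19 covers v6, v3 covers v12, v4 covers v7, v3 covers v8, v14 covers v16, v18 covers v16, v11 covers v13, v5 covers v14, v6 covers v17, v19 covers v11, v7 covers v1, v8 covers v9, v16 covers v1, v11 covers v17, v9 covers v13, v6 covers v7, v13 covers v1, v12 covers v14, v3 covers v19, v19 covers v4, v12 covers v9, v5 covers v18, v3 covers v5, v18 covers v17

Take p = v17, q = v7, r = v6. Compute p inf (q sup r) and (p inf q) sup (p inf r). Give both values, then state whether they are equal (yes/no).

q sup r = v6, so p inf (q sup r) = v17 inf v6 = v17.
p inf q = v1 and p inf r = v17, so (p inf q) sup (p inf r) = v1 sup v17 = v17.
Equal: yes.

v17; v17; yes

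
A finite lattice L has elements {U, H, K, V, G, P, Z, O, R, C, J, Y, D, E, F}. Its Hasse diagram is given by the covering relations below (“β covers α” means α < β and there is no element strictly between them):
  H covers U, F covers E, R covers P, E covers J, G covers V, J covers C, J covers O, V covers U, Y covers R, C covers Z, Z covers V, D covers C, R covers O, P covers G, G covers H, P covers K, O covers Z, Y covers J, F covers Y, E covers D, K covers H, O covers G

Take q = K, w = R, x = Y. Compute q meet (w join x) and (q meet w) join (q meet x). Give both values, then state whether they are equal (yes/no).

w join x = Y, so q meet (w join x) = K meet Y = K.
q meet w = K and q meet x = K, so (q meet w) join (q meet x) = K join K = K.
Equal: yes.

K; K; yes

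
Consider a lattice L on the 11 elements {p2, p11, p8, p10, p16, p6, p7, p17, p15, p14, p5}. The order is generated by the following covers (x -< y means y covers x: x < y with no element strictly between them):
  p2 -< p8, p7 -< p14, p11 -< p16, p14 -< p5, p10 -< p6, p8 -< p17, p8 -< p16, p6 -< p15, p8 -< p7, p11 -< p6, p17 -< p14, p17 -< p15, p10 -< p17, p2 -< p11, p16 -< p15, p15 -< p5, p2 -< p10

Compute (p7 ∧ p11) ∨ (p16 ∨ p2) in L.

p16

p7 ∧ p11 = p2
p16 ∨ p2 = p16
p2 ∨ p16 = p16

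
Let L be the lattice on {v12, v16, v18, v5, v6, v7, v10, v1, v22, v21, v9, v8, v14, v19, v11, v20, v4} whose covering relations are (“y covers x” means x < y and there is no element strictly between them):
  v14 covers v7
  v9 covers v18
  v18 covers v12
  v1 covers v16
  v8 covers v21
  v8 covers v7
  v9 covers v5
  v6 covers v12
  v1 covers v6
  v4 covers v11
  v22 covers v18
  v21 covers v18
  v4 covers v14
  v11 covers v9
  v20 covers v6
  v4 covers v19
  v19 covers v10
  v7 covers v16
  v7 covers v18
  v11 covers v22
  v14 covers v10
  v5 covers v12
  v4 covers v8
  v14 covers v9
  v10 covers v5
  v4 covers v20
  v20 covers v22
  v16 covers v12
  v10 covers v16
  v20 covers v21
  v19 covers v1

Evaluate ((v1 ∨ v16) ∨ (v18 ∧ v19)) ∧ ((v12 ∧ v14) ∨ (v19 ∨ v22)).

v1 ∨ v16 = v1
v18 ∧ v19 = v12
v1 ∨ v12 = v1
v12 ∧ v14 = v12
v19 ∨ v22 = v4
v12 ∨ v4 = v4
v1 ∧ v4 = v1

v1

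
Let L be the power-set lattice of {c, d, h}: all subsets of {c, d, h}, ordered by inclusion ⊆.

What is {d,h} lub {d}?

Common upper bounds of {{d,h}, {d}}: {c,d,h}, {d,h}.
The least among these is {d,h}.

{d,h}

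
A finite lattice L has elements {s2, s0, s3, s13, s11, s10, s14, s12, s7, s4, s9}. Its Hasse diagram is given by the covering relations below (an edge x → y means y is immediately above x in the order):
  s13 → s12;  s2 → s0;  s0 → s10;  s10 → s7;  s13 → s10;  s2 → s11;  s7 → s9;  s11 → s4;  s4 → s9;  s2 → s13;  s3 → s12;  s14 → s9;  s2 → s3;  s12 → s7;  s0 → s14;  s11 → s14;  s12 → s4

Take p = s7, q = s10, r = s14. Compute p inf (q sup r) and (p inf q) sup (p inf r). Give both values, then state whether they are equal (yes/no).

s7; s10; no

q sup r = s9, so p inf (q sup r) = s7 inf s9 = s7.
p inf q = s10 and p inf r = s0, so (p inf q) sup (p inf r) = s10 sup s0 = s10.
Equal: no.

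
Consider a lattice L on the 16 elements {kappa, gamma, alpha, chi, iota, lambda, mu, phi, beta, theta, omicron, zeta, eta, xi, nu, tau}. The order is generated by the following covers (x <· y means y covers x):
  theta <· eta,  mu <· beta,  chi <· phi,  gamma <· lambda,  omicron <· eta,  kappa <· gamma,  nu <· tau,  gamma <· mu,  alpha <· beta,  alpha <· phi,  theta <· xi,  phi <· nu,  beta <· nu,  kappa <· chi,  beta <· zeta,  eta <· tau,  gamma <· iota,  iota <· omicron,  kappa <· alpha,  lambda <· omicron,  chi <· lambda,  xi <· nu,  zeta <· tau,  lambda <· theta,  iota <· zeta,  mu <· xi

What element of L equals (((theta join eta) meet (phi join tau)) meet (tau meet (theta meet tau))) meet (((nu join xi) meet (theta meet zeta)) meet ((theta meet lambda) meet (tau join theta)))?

theta ∨ eta = eta
phi ∨ tau = tau
eta ∧ tau = eta
theta ∧ tau = theta
tau ∧ theta = theta
eta ∧ theta = theta
nu ∨ xi = nu
theta ∧ zeta = gamma
nu ∧ gamma = gamma
theta ∧ lambda = lambda
tau ∨ theta = tau
lambda ∧ tau = lambda
gamma ∧ lambda = gamma
theta ∧ gamma = gamma

gamma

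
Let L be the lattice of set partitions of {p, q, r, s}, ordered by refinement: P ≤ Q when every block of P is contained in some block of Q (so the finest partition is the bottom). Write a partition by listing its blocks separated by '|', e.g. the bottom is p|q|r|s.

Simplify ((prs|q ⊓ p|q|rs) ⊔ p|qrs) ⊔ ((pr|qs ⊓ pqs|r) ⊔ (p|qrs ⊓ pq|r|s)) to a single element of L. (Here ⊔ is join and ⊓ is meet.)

p|qrs

prs|q ∧ p|q|rs = p|q|rs
p|q|rs ∨ p|qrs = p|qrs
pr|qs ∧ pqs|r = p|qs|r
p|qrs ∧ pq|r|s = p|q|r|s
p|qs|r ∨ p|q|r|s = p|qs|r
p|qrs ∨ p|qs|r = p|qrs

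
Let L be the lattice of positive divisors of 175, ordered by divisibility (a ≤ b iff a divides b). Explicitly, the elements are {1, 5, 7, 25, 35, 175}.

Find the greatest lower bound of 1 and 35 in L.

1

In the divisibility order, the meet is the greatest common divisor: gcd(1, 35) = 1.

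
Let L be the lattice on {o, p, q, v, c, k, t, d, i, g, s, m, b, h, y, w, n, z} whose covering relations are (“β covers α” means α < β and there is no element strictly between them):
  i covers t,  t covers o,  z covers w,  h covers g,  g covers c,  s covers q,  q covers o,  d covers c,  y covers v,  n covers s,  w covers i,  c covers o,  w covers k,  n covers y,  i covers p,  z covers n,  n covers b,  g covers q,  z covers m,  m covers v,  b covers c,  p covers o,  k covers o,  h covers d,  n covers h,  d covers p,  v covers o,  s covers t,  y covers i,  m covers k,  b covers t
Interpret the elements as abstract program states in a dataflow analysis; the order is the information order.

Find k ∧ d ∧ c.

o

Common lower bounds of {k, d, c}: o.
The greatest among these is o.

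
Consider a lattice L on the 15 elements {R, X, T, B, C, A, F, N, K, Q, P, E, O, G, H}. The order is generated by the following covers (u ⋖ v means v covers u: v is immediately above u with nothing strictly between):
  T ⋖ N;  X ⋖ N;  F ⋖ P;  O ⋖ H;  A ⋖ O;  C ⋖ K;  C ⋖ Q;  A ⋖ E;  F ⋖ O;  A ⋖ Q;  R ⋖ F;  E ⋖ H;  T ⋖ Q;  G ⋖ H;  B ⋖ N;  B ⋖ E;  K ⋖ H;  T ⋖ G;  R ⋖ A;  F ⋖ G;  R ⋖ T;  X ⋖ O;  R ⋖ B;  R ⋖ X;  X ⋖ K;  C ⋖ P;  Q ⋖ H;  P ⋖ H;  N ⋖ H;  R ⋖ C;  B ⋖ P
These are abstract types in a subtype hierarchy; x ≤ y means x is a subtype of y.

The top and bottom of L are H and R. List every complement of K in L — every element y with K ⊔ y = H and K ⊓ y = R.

A, B, E, F, G, T

Need y with K ∨ y = H and K ∧ y = R.
Checking each element gives: A, B, E, F, G, T.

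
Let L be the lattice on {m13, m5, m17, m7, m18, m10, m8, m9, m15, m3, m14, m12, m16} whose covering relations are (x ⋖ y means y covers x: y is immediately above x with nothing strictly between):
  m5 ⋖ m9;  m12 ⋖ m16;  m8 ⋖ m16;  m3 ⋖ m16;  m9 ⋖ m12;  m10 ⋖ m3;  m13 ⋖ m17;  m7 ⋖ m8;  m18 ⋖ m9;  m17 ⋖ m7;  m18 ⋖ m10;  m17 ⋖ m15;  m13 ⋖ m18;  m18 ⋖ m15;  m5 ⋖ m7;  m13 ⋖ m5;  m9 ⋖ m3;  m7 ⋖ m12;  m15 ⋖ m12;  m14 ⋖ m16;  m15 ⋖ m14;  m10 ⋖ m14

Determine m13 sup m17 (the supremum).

m17

Common upper bounds of {m13, m17}: m12, m14, m15, m16, m17, m7, m8.
The least among these is m17.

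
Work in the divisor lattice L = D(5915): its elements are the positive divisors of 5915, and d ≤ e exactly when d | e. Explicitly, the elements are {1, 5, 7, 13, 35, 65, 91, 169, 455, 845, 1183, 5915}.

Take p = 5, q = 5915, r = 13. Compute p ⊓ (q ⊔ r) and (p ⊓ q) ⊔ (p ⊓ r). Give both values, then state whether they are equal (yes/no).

5; 5; yes

q ⊔ r = 5915, so p ⊓ (q ⊔ r) = 5 ⊓ 5915 = 5.
p ⊓ q = 5 and p ⊓ r = 1, so (p ⊓ q) ⊔ (p ⊓ r) = 5 ⊔ 1 = 5.
Equal: yes.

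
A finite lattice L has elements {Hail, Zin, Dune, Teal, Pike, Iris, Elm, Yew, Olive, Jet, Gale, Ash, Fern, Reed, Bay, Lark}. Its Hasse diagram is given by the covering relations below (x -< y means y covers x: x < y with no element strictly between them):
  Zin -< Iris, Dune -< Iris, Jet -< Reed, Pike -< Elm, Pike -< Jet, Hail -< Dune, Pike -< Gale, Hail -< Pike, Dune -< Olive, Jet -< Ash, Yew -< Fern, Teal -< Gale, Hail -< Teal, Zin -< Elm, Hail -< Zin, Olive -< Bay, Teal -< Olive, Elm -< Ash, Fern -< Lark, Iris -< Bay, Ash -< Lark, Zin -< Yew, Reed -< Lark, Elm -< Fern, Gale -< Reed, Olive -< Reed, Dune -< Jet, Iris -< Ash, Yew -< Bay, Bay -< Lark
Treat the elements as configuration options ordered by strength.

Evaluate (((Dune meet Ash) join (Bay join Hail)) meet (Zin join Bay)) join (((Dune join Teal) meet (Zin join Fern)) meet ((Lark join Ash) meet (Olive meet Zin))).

Dune ∧ Ash = Dune
Bay ∨ Hail = Bay
Dune ∨ Bay = Bay
Zin ∨ Bay = Bay
Bay ∧ Bay = Bay
Dune ∨ Teal = Olive
Zin ∨ Fern = Fern
Olive ∧ Fern = Hail
Lark ∨ Ash = Lark
Olive ∧ Zin = Hail
Lark ∧ Hail = Hail
Hail ∧ Hail = Hail
Bay ∨ Hail = Bay

Bay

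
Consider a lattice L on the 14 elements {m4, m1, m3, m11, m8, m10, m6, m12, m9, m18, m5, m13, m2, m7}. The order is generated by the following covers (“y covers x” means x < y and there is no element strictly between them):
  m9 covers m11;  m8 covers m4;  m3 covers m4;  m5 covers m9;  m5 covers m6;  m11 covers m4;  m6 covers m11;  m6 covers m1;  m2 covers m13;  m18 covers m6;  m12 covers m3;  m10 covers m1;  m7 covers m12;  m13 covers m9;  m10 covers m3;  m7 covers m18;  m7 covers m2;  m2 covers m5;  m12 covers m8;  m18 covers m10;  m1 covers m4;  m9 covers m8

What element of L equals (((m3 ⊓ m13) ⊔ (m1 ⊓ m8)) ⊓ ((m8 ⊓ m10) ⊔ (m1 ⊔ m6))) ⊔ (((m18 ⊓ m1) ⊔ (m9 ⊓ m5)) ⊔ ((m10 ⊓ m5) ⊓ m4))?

m5

m3 ∧ m13 = m4
m1 ∧ m8 = m4
m4 ∨ m4 = m4
m8 ∧ m10 = m4
m1 ∨ m6 = m6
m4 ∨ m6 = m6
m4 ∧ m6 = m4
m18 ∧ m1 = m1
m9 ∧ m5 = m9
m1 ∨ m9 = m5
m10 ∧ m5 = m1
m1 ∧ m4 = m4
m5 ∨ m4 = m5
m4 ∨ m5 = m5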